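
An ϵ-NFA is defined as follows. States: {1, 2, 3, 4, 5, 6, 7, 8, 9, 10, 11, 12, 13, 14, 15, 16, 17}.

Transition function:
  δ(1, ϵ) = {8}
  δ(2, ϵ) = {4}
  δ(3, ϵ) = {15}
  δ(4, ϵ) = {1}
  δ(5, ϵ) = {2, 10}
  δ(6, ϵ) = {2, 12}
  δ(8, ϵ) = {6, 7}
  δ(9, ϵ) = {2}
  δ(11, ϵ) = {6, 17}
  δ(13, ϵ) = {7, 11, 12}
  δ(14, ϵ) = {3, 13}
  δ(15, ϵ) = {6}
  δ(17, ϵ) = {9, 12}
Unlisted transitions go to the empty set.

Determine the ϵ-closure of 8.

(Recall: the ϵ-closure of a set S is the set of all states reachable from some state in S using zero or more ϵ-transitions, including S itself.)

Start with {8}.
From 8 via ϵ: add 6, 7.
From 6 via ϵ: add 2, 12.
From 2 via ϵ: add 4.
From 4 via ϵ: add 1.
No new states can be added; the closed set is {1, 2, 4, 6, 7, 8, 12}.

{1, 2, 4, 6, 7, 8, 12}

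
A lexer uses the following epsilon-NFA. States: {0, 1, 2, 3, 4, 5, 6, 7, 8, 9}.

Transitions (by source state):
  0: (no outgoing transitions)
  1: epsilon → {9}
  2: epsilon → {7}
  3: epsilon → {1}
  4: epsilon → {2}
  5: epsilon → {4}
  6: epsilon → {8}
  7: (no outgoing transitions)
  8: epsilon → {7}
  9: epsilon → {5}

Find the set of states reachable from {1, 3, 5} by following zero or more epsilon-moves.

{1, 2, 3, 4, 5, 7, 9}

Start with {1, 3, 5}.
From 1 via epsilon: add 9.
From 5 via epsilon: add 4.
From 4 via epsilon: add 2.
From 2 via epsilon: add 7.
No new states can be added; the closed set is {1, 2, 3, 4, 5, 7, 9}.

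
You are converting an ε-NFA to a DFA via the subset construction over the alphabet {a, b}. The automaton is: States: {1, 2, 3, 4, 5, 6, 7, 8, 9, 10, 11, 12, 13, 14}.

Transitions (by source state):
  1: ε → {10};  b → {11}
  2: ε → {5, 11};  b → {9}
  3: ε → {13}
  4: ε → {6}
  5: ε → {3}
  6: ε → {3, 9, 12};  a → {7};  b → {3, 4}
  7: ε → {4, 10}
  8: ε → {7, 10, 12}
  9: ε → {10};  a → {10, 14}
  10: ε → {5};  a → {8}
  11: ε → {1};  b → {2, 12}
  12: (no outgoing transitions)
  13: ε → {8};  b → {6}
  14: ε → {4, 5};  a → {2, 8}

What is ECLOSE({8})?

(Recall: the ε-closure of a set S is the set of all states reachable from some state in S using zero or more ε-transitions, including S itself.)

{3, 4, 5, 6, 7, 8, 9, 10, 12, 13}

Start with {8}.
From 8 via ε: add 7, 10, 12.
From 7 via ε: add 4.
From 10 via ε: add 5.
From 4 via ε: add 6.
From 5 via ε: add 3.
From 3 via ε: add 13.
From 6 via ε: add 9.
No new states can be added; the closed set is {3, 4, 5, 6, 7, 8, 9, 10, 12, 13}.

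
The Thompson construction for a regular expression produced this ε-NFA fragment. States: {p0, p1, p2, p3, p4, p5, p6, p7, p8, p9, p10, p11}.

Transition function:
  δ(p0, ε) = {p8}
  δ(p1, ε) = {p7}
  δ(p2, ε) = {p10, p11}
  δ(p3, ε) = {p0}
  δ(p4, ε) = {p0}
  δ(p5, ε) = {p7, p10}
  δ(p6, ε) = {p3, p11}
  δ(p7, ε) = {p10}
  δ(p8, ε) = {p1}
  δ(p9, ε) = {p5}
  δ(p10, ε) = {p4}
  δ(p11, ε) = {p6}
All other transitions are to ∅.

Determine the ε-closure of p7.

Start with {p7}.
From p7 via ε: add p10.
From p10 via ε: add p4.
From p4 via ε: add p0.
From p0 via ε: add p8.
From p8 via ε: add p1.
No new states can be added; the closed set is {p0, p1, p4, p7, p8, p10}.

{p0, p1, p4, p7, p8, p10}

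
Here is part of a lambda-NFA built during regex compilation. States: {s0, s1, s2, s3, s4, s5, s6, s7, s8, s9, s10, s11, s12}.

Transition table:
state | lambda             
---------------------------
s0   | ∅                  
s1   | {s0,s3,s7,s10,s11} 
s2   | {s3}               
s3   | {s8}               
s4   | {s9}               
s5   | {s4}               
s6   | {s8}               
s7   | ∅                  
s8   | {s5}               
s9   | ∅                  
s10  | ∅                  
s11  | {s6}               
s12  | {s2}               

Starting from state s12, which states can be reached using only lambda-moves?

Start with {s12}.
From s12 via lambda: add s2.
From s2 via lambda: add s3.
From s3 via lambda: add s8.
From s8 via lambda: add s5.
From s5 via lambda: add s4.
From s4 via lambda: add s9.
No new states can be added; the closed set is {s2, s3, s4, s5, s8, s9, s12}.

{s2, s3, s4, s5, s8, s9, s12}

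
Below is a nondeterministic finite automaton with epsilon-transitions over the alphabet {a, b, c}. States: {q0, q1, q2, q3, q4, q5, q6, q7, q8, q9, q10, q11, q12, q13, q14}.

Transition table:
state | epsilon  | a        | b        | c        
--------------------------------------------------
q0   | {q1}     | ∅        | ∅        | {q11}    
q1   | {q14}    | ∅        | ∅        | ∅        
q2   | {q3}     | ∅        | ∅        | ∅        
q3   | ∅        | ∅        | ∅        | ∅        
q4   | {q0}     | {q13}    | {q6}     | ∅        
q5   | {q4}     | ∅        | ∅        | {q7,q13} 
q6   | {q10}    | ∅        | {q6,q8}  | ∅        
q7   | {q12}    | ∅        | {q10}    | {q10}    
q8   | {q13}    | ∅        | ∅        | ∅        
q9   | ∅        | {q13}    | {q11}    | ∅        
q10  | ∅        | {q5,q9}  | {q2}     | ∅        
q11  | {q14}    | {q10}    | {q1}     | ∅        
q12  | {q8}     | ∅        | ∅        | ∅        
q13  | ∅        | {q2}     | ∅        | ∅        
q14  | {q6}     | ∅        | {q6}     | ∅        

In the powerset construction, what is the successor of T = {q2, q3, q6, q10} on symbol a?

{q0, q1, q4, q5, q6, q9, q10, q14}

q10 on a → {q5, q9}.
No a-transition from q2, q3, q6.
Union after reading a: {q5, q9}.
Now take the epsilon-closure:
From q5 via epsilon: add q4.
From q4 via epsilon: add q0.
From q0 via epsilon: add q1.
From q1 via epsilon: add q14.
From q14 via epsilon: add q6.
From q6 via epsilon: add q10.
No new states can be added; the closed set is {q0, q1, q4, q5, q6, q9, q10, q14}.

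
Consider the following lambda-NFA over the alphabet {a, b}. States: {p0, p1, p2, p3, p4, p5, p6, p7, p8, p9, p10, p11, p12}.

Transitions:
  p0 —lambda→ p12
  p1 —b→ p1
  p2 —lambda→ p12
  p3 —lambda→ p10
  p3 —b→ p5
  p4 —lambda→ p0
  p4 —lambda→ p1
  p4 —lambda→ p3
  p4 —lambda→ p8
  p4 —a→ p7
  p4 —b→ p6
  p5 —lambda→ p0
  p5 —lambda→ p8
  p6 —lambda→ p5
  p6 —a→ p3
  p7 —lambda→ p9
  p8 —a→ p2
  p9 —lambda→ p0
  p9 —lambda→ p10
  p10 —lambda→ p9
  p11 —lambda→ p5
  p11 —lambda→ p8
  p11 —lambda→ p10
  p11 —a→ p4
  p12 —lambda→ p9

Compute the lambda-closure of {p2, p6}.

Start with {p2, p6}.
From p2 via lambda: add p12.
From p6 via lambda: add p5.
From p5 via lambda: add p0, p8.
From p12 via lambda: add p9.
From p9 via lambda: add p10.
No new states can be added; the closed set is {p0, p2, p5, p6, p8, p9, p10, p12}.

{p0, p2, p5, p6, p8, p9, p10, p12}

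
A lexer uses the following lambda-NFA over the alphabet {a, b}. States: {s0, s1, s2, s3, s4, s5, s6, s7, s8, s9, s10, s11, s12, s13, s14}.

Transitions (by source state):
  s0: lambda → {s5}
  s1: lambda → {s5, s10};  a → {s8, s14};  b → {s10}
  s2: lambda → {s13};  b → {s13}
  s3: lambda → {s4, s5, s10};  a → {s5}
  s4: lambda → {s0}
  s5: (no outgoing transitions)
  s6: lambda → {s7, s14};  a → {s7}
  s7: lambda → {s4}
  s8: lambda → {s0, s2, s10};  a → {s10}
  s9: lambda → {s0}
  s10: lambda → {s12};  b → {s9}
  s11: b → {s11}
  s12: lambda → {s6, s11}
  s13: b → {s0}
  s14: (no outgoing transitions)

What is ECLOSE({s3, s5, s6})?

Start with {s3, s5, s6}.
From s3 via lambda: add s4, s10.
From s6 via lambda: add s7, s14.
From s4 via lambda: add s0.
From s10 via lambda: add s12.
From s12 via lambda: add s11.
No new states can be added; the closed set is {s0, s3, s4, s5, s6, s7, s10, s11, s12, s14}.

{s0, s3, s4, s5, s6, s7, s10, s11, s12, s14}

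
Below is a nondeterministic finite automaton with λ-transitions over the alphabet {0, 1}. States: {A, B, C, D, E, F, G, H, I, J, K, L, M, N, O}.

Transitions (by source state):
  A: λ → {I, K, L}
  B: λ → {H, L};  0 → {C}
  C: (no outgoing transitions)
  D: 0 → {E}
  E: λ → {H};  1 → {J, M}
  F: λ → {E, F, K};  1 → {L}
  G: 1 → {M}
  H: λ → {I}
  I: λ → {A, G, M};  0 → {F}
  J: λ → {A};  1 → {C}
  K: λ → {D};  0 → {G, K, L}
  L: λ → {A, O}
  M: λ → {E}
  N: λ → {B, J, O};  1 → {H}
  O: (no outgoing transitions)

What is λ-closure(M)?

Start with {M}.
From M via λ: add E.
From E via λ: add H.
From H via λ: add I.
From I via λ: add A, G.
From A via λ: add K, L.
From K via λ: add D.
From L via λ: add O.
No new states can be added; the closed set is {A, D, E, G, H, I, K, L, M, O}.

{A, D, E, G, H, I, K, L, M, O}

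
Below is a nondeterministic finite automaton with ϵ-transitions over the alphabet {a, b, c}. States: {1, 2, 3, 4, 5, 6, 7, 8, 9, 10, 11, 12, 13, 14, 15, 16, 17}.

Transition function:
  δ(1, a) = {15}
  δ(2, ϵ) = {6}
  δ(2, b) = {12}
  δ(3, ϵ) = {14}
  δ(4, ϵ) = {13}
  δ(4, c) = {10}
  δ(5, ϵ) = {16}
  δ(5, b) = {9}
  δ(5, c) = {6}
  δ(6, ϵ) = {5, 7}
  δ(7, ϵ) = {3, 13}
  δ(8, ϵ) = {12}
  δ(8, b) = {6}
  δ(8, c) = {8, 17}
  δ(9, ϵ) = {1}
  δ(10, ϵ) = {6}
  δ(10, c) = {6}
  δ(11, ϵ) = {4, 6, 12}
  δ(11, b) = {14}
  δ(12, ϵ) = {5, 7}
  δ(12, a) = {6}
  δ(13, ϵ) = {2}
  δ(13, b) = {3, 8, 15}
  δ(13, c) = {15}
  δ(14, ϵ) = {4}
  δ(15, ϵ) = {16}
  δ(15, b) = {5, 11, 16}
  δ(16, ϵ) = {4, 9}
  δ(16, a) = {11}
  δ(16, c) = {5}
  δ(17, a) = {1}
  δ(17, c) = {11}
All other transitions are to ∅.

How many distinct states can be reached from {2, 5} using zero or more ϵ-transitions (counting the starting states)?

11

Start with {2, 5}.
From 2 via ϵ: add 6.
From 5 via ϵ: add 16.
From 6 via ϵ: add 7.
From 16 via ϵ: add 4, 9.
From 4 via ϵ: add 13.
From 7 via ϵ: add 3.
From 9 via ϵ: add 1.
From 3 via ϵ: add 14.
ϵ-closure = {1, 2, 3, 4, 5, 6, 7, 9, 13, 14, 16}, which has 11 states.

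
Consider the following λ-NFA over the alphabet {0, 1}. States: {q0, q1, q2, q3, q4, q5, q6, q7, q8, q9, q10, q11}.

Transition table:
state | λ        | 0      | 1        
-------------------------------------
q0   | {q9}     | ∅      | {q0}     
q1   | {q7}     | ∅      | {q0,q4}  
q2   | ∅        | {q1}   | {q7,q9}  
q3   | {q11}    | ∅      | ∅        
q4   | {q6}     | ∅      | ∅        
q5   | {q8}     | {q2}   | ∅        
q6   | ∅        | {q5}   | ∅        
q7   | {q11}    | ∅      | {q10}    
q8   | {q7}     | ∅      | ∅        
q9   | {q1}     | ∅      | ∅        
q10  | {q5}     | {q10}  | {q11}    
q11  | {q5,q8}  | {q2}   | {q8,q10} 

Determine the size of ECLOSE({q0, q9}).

Start with {q0, q9}.
From q9 via λ: add q1.
From q1 via λ: add q7.
From q7 via λ: add q11.
From q11 via λ: add q5, q8.
λ-closure = {q0, q1, q5, q7, q8, q9, q11}, which has 7 states.

7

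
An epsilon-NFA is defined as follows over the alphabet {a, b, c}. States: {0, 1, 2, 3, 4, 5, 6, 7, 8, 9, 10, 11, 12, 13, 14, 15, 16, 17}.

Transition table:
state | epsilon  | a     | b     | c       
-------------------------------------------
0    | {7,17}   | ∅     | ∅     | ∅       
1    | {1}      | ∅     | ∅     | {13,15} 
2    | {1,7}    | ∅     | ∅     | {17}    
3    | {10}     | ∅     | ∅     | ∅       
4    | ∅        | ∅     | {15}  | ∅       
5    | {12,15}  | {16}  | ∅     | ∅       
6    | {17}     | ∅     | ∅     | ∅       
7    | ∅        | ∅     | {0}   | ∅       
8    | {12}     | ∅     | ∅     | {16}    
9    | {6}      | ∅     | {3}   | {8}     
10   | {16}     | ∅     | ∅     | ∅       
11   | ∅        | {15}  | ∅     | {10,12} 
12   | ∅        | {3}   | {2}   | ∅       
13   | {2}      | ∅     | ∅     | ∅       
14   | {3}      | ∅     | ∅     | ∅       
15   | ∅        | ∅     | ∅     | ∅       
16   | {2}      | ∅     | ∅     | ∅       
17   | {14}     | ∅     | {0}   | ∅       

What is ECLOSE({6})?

Start with {6}.
From 6 via epsilon: add 17.
From 17 via epsilon: add 14.
From 14 via epsilon: add 3.
From 3 via epsilon: add 10.
From 10 via epsilon: add 16.
From 16 via epsilon: add 2.
From 2 via epsilon: add 1, 7.
No new states can be added; the closed set is {1, 2, 3, 6, 7, 10, 14, 16, 17}.

{1, 2, 3, 6, 7, 10, 14, 16, 17}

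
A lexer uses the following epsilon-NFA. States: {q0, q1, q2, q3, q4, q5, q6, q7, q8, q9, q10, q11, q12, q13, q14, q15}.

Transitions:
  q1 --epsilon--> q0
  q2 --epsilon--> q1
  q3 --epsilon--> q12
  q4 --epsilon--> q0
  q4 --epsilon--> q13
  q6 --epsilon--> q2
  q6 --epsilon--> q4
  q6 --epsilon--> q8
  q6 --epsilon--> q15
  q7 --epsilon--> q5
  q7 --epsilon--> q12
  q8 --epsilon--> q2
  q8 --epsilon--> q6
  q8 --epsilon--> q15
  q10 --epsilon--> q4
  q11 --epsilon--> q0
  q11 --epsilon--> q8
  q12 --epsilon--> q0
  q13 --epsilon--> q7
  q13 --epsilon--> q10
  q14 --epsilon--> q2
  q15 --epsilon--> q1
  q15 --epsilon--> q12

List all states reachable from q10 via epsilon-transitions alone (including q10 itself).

{q0, q4, q5, q7, q10, q12, q13}

Start with {q10}.
From q10 via epsilon: add q4.
From q4 via epsilon: add q0, q13.
From q13 via epsilon: add q7.
From q7 via epsilon: add q5, q12.
No new states can be added; the closed set is {q0, q4, q5, q7, q10, q12, q13}.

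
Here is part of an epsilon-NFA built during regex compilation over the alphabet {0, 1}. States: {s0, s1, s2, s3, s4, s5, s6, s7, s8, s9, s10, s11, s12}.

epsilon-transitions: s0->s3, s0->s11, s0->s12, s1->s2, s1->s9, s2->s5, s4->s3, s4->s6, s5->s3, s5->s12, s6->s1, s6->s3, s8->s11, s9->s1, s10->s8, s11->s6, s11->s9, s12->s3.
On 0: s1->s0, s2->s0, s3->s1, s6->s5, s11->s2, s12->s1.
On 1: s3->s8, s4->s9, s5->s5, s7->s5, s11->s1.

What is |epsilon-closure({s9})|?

Start with {s9}.
From s9 via epsilon: add s1.
From s1 via epsilon: add s2.
From s2 via epsilon: add s5.
From s5 via epsilon: add s3, s12.
epsilon-closure = {s1, s2, s3, s5, s9, s12}, which has 6 states.

6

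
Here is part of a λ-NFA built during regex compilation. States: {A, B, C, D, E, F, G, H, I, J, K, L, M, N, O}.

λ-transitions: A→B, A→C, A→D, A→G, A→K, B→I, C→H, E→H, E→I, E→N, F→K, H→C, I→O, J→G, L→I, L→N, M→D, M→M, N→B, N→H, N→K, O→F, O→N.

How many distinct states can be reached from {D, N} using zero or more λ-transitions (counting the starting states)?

9

Start with {D, N}.
From N via λ: add B, H, K.
From B via λ: add I.
From H via λ: add C.
From I via λ: add O.
From O via λ: add F.
λ-closure = {B, C, D, F, H, I, K, N, O}, which has 9 states.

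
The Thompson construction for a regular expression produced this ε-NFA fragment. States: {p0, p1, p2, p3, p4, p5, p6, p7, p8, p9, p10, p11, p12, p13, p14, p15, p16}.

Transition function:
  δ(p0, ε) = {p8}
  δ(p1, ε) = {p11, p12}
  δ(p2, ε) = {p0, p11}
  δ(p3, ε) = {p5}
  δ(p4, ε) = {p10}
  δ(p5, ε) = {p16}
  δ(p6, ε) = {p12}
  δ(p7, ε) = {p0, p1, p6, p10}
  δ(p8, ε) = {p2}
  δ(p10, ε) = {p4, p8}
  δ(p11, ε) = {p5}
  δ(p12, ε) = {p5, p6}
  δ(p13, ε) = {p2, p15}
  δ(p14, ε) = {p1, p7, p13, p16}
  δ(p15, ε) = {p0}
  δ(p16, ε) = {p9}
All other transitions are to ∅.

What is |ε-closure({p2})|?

Start with {p2}.
From p2 via ε: add p0, p11.
From p0 via ε: add p8.
From p11 via ε: add p5.
From p5 via ε: add p16.
From p16 via ε: add p9.
ε-closure = {p0, p2, p5, p8, p9, p11, p16}, which has 7 states.

7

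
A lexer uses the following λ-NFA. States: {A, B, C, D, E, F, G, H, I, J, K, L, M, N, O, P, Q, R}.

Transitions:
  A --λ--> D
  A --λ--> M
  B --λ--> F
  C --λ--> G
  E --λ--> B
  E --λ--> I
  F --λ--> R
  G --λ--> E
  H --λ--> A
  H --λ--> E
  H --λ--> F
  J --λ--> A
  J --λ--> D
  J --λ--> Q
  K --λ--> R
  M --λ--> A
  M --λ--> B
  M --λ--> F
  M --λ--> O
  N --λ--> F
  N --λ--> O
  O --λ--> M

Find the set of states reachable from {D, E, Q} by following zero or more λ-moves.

Start with {D, E, Q}.
From E via λ: add B, I.
From B via λ: add F.
From F via λ: add R.
No new states can be added; the closed set is {B, D, E, F, I, Q, R}.

{B, D, E, F, I, Q, R}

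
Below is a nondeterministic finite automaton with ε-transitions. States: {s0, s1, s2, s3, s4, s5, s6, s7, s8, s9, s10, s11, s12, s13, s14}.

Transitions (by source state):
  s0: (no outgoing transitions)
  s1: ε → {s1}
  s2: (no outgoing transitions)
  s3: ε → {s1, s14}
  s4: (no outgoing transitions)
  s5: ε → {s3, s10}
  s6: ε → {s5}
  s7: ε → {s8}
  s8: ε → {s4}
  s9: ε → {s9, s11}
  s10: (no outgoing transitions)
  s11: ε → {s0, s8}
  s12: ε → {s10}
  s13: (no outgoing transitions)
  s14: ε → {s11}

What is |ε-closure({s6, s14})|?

10

Start with {s6, s14}.
From s6 via ε: add s5.
From s14 via ε: add s11.
From s5 via ε: add s3, s10.
From s11 via ε: add s0, s8.
From s3 via ε: add s1.
From s8 via ε: add s4.
ε-closure = {s0, s1, s3, s4, s5, s6, s8, s10, s11, s14}, which has 10 states.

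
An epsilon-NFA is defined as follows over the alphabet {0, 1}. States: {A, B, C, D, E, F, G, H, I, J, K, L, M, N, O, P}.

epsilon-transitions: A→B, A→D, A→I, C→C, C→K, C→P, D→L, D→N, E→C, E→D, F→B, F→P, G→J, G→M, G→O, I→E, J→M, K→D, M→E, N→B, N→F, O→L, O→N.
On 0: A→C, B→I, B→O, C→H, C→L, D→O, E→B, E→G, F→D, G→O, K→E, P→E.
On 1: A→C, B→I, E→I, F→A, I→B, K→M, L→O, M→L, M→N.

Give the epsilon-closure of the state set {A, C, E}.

{A, B, C, D, E, F, I, K, L, N, P}

Start with {A, C, E}.
From A via epsilon: add B, D, I.
From C via epsilon: add K, P.
From D via epsilon: add L, N.
From N via epsilon: add F.
No new states can be added; the closed set is {A, B, C, D, E, F, I, K, L, N, P}.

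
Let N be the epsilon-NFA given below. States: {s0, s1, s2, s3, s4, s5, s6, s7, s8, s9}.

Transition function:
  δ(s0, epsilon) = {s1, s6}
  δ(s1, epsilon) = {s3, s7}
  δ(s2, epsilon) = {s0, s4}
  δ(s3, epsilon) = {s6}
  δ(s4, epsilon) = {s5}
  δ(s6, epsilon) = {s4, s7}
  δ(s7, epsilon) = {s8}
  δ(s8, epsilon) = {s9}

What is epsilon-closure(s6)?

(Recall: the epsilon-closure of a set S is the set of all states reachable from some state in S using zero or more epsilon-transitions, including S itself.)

Start with {s6}.
From s6 via epsilon: add s4, s7.
From s4 via epsilon: add s5.
From s7 via epsilon: add s8.
From s8 via epsilon: add s9.
No new states can be added; the closed set is {s4, s5, s6, s7, s8, s9}.

{s4, s5, s6, s7, s8, s9}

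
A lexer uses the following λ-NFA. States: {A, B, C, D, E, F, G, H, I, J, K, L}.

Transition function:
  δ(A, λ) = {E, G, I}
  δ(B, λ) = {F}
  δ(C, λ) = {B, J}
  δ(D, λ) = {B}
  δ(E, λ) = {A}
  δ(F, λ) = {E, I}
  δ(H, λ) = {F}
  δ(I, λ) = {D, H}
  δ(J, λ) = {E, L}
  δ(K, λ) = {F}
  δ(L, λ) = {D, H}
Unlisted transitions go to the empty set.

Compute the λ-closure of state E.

{A, B, D, E, F, G, H, I}

Start with {E}.
From E via λ: add A.
From A via λ: add G, I.
From I via λ: add D, H.
From D via λ: add B.
From H via λ: add F.
No new states can be added; the closed set is {A, B, D, E, F, G, H, I}.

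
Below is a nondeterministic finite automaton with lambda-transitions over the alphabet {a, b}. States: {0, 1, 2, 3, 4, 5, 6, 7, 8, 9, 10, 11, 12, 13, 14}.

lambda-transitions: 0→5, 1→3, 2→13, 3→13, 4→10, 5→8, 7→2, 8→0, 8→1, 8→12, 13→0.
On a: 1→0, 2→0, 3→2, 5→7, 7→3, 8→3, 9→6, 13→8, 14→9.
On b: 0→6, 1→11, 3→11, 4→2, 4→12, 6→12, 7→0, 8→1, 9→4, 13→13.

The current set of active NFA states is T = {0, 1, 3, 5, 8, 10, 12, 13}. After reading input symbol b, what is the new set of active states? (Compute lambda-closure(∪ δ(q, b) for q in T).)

0 on b → {6}.
1 on b → {11}.
3 on b → {11}.
8 on b → {1}.
13 on b → {13}.
No b-transition from 5, 10, 12.
Union after reading b: {1, 6, 11, 13}.
Now take the lambda-closure:
From 1 via lambda: add 3.
From 13 via lambda: add 0.
From 0 via lambda: add 5.
From 5 via lambda: add 8.
From 8 via lambda: add 12.
No new states can be added; the closed set is {0, 1, 3, 5, 6, 8, 11, 12, 13}.

{0, 1, 3, 5, 6, 8, 11, 12, 13}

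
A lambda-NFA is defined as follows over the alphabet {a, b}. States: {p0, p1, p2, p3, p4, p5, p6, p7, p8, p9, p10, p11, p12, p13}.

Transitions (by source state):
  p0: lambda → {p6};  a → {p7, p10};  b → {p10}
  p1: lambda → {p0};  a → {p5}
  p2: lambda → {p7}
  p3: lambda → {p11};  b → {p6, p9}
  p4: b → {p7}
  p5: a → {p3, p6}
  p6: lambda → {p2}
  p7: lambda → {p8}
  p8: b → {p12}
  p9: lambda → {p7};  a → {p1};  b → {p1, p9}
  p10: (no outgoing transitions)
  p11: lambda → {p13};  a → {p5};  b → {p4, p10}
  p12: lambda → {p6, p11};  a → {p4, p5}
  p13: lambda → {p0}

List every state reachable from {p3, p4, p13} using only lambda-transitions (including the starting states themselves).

{p0, p2, p3, p4, p6, p7, p8, p11, p13}

Start with {p3, p4, p13}.
From p3 via lambda: add p11.
From p13 via lambda: add p0.
From p0 via lambda: add p6.
From p6 via lambda: add p2.
From p2 via lambda: add p7.
From p7 via lambda: add p8.
No new states can be added; the closed set is {p0, p2, p3, p4, p6, p7, p8, p11, p13}.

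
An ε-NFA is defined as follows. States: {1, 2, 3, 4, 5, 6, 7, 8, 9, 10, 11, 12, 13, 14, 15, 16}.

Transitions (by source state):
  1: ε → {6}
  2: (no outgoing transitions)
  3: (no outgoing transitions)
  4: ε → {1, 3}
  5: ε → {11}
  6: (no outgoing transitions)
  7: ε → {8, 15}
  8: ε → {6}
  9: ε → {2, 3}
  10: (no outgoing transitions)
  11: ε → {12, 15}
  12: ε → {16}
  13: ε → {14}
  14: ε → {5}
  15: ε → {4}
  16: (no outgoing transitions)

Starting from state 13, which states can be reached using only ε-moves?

Start with {13}.
From 13 via ε: add 14.
From 14 via ε: add 5.
From 5 via ε: add 11.
From 11 via ε: add 12, 15.
From 12 via ε: add 16.
From 15 via ε: add 4.
From 4 via ε: add 1, 3.
From 1 via ε: add 6.
No new states can be added; the closed set is {1, 3, 4, 5, 6, 11, 12, 13, 14, 15, 16}.

{1, 3, 4, 5, 6, 11, 12, 13, 14, 15, 16}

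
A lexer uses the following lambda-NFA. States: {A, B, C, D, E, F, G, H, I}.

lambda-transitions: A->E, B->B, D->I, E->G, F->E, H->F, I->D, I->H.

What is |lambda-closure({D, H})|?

Start with {D, H}.
From D via lambda: add I.
From H via lambda: add F.
From F via lambda: add E.
From E via lambda: add G.
lambda-closure = {D, E, F, G, H, I}, which has 6 states.

6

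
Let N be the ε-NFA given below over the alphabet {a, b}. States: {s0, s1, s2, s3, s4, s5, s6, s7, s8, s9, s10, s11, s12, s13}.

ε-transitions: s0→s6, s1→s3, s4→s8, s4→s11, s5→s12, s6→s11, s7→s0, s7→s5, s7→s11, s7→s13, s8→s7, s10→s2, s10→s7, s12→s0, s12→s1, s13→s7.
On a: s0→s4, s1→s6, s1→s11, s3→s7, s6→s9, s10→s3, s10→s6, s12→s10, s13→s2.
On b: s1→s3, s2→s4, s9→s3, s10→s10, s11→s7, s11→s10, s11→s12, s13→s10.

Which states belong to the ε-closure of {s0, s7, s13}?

Start with {s0, s7, s13}.
From s0 via ε: add s6.
From s7 via ε: add s5, s11.
From s5 via ε: add s12.
From s12 via ε: add s1.
From s1 via ε: add s3.
No new states can be added; the closed set is {s0, s1, s3, s5, s6, s7, s11, s12, s13}.

{s0, s1, s3, s5, s6, s7, s11, s12, s13}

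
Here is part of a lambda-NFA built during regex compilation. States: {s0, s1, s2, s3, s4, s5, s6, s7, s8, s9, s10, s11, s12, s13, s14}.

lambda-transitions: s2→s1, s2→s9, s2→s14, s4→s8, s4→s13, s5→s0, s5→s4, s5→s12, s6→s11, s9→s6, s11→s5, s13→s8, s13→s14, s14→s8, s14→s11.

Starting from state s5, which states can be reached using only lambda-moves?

Start with {s5}.
From s5 via lambda: add s0, s4, s12.
From s4 via lambda: add s8, s13.
From s13 via lambda: add s14.
From s14 via lambda: add s11.
No new states can be added; the closed set is {s0, s4, s5, s8, s11, s12, s13, s14}.

{s0, s4, s5, s8, s11, s12, s13, s14}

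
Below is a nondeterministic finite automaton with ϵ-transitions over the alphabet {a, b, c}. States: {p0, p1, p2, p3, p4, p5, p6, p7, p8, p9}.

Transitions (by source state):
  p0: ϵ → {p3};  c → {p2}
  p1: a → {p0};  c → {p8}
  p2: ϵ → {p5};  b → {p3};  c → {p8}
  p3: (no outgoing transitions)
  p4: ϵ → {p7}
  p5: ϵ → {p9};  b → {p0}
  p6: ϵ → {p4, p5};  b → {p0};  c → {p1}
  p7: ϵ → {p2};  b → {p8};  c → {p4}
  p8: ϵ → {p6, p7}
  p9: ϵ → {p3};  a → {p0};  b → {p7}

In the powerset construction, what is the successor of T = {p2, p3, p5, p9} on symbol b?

p2 on b → {p3}.
p5 on b → {p0}.
p9 on b → {p7}.
No b-transition from p3.
Union after reading b: {p0, p3, p7}.
Now take the ϵ-closure:
From p7 via ϵ: add p2.
From p2 via ϵ: add p5.
From p5 via ϵ: add p9.
No new states can be added; the closed set is {p0, p2, p3, p5, p7, p9}.

{p0, p2, p3, p5, p7, p9}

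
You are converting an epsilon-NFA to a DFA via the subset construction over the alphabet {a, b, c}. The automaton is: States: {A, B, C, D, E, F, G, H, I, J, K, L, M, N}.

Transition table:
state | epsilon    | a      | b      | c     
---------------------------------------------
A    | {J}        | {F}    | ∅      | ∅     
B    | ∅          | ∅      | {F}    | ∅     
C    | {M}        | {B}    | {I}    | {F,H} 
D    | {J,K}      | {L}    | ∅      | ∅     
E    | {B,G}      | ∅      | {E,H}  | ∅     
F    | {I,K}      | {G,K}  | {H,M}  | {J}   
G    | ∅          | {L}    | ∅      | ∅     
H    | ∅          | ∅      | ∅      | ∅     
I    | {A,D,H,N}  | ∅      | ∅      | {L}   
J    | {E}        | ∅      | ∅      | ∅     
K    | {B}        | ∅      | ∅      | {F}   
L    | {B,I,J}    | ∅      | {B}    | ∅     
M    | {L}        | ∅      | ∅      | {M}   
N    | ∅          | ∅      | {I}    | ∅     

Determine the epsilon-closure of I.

Start with {I}.
From I via epsilon: add A, D, H, N.
From A via epsilon: add J.
From D via epsilon: add K.
From J via epsilon: add E.
From K via epsilon: add B.
From E via epsilon: add G.
No new states can be added; the closed set is {A, B, D, E, G, H, I, J, K, N}.

{A, B, D, E, G, H, I, J, K, N}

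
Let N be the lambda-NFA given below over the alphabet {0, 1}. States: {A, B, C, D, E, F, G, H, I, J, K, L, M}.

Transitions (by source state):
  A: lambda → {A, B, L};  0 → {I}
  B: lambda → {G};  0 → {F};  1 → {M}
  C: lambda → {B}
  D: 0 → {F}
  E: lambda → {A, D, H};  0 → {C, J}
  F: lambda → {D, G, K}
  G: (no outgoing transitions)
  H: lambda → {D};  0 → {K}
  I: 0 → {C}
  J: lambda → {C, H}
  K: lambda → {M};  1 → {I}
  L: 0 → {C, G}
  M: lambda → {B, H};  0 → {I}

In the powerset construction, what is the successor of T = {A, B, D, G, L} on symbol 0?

{B, C, D, F, G, H, I, K, M}

A on 0 → {I}.
B on 0 → {F}.
D on 0 → {F}.
L on 0 → {C, G}.
No 0-transition from G.
Union after reading 0: {C, F, G, I}.
Now take the lambda-closure:
From C via lambda: add B.
From F via lambda: add D, K.
From K via lambda: add M.
From M via lambda: add H.
No new states can be added; the closed set is {B, C, D, F, G, H, I, K, M}.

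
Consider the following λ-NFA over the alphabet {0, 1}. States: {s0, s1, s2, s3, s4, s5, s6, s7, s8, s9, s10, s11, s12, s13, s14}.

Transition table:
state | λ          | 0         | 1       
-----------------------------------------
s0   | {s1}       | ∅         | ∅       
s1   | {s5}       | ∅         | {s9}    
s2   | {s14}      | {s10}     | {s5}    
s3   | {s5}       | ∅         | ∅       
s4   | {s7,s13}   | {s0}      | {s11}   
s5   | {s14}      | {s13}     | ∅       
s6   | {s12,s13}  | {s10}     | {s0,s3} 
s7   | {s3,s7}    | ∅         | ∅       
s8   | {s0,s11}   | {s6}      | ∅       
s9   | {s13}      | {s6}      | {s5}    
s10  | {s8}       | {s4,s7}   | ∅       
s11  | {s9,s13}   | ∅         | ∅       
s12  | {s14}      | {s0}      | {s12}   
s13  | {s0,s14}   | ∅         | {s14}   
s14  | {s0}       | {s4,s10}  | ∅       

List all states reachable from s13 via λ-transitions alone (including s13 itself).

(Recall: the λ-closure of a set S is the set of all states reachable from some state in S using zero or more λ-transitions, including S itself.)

{s0, s1, s5, s13, s14}

Start with {s13}.
From s13 via λ: add s0, s14.
From s0 via λ: add s1.
From s1 via λ: add s5.
No new states can be added; the closed set is {s0, s1, s5, s13, s14}.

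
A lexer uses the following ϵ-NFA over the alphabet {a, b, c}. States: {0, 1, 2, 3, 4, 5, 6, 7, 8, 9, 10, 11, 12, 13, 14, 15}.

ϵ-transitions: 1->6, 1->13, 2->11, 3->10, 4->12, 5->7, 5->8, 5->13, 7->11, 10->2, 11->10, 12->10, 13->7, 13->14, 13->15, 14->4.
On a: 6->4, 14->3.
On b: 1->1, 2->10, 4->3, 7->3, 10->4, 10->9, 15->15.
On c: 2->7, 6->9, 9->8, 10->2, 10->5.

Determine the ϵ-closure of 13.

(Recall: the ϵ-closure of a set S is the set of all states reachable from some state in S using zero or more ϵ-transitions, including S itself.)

Start with {13}.
From 13 via ϵ: add 7, 14, 15.
From 7 via ϵ: add 11.
From 14 via ϵ: add 4.
From 4 via ϵ: add 12.
From 11 via ϵ: add 10.
From 10 via ϵ: add 2.
No new states can be added; the closed set is {2, 4, 7, 10, 11, 12, 13, 14, 15}.

{2, 4, 7, 10, 11, 12, 13, 14, 15}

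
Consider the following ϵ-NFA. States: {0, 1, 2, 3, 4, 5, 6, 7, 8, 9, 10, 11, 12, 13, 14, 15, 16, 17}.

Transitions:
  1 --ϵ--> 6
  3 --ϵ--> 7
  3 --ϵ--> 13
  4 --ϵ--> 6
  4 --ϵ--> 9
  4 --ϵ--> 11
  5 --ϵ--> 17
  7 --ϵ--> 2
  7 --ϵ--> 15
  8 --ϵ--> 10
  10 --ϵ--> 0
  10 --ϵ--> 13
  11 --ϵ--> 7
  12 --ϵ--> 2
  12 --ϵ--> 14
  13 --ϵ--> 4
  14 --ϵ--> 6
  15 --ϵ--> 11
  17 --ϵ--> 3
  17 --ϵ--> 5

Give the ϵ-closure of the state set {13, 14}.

Start with {13, 14}.
From 13 via ϵ: add 4.
From 14 via ϵ: add 6.
From 4 via ϵ: add 9, 11.
From 11 via ϵ: add 7.
From 7 via ϵ: add 2, 15.
No new states can be added; the closed set is {2, 4, 6, 7, 9, 11, 13, 14, 15}.

{2, 4, 6, 7, 9, 11, 13, 14, 15}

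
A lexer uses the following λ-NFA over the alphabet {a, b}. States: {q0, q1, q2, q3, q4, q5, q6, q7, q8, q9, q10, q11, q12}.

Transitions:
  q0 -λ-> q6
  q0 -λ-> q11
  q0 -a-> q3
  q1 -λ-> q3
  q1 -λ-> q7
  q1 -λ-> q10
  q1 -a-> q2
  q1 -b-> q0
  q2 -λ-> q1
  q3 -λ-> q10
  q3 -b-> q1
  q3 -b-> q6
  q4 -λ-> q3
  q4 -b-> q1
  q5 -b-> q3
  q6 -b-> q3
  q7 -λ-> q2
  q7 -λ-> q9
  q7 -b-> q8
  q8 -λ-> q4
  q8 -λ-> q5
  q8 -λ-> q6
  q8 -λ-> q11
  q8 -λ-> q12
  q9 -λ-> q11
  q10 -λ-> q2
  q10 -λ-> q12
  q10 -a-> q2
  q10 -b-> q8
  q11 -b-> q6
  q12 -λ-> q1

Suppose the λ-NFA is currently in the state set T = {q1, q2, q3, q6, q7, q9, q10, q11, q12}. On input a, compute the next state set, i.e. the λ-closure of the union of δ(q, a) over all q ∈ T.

q1 on a → {q2}.
q10 on a → {q2}.
No a-transition from q2, q3, q6, q7, q9, q11, q12.
Union after reading a: {q2}.
Now take the λ-closure:
From q2 via λ: add q1.
From q1 via λ: add q3, q7, q10.
From q7 via λ: add q9.
From q10 via λ: add q12.
From q9 via λ: add q11.
No new states can be added; the closed set is {q1, q2, q3, q7, q9, q10, q11, q12}.

{q1, q2, q3, q7, q9, q10, q11, q12}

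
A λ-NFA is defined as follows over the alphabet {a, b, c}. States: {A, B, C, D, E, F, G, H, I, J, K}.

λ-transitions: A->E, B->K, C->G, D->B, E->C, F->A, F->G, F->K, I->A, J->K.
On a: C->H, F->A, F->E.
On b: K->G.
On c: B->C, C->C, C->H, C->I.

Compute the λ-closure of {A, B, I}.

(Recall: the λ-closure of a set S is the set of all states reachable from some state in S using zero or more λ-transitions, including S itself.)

Start with {A, B, I}.
From A via λ: add E.
From B via λ: add K.
From E via λ: add C.
From C via λ: add G.
No new states can be added; the closed set is {A, B, C, E, G, I, K}.

{A, B, C, E, G, I, K}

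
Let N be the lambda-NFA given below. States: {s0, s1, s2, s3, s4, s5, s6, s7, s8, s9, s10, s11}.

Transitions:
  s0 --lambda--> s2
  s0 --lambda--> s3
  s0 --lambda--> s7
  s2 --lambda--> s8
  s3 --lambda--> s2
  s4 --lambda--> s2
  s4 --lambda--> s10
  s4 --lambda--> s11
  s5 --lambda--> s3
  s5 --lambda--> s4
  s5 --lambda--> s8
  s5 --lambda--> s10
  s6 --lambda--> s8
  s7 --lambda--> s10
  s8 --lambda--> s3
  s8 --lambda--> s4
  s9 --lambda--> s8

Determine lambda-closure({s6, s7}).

{s2, s3, s4, s6, s7, s8, s10, s11}

Start with {s6, s7}.
From s6 via lambda: add s8.
From s7 via lambda: add s10.
From s8 via lambda: add s3, s4.
From s3 via lambda: add s2.
From s4 via lambda: add s11.
No new states can be added; the closed set is {s2, s3, s4, s6, s7, s8, s10, s11}.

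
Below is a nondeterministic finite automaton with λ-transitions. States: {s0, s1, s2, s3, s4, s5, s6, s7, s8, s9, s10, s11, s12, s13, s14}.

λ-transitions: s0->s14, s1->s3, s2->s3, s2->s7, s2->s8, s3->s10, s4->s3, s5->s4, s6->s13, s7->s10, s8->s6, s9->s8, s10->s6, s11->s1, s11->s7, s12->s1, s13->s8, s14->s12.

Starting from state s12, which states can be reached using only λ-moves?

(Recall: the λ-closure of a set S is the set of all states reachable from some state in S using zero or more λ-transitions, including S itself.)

Start with {s12}.
From s12 via λ: add s1.
From s1 via λ: add s3.
From s3 via λ: add s10.
From s10 via λ: add s6.
From s6 via λ: add s13.
From s13 via λ: add s8.
No new states can be added; the closed set is {s1, s3, s6, s8, s10, s12, s13}.

{s1, s3, s6, s8, s10, s12, s13}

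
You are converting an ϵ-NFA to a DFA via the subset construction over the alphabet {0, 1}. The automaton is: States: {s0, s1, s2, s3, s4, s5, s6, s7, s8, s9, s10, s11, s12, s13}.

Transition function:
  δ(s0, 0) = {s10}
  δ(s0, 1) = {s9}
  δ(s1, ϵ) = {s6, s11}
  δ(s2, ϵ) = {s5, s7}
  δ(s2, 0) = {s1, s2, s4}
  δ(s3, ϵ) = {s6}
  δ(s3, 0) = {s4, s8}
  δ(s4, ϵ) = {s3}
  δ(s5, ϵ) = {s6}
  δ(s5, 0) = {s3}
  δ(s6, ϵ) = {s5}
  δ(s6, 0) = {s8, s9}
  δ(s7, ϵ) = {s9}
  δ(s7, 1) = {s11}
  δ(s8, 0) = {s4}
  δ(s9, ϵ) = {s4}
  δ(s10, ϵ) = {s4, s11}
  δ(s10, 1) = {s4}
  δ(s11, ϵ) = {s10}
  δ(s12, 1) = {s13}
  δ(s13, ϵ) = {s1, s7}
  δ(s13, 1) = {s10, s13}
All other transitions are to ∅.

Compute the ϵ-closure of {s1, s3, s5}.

{s1, s3, s4, s5, s6, s10, s11}

Start with {s1, s3, s5}.
From s1 via ϵ: add s6, s11.
From s11 via ϵ: add s10.
From s10 via ϵ: add s4.
No new states can be added; the closed set is {s1, s3, s4, s5, s6, s10, s11}.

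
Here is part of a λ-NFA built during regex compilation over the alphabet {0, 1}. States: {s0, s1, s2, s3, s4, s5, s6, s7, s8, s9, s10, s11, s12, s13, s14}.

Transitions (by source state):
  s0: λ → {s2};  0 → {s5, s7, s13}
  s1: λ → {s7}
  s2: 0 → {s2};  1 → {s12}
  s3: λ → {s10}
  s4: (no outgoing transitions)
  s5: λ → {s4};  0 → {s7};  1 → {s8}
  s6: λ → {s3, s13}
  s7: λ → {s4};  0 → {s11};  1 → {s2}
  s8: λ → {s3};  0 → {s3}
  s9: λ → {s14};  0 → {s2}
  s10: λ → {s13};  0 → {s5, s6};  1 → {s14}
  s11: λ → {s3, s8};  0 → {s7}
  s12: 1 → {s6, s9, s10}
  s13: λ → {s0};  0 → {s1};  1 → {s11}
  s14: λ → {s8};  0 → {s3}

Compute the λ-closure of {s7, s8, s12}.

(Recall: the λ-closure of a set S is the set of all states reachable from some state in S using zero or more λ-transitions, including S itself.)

Start with {s7, s8, s12}.
From s7 via λ: add s4.
From s8 via λ: add s3.
From s3 via λ: add s10.
From s10 via λ: add s13.
From s13 via λ: add s0.
From s0 via λ: add s2.
No new states can be added; the closed set is {s0, s2, s3, s4, s7, s8, s10, s12, s13}.

{s0, s2, s3, s4, s7, s8, s10, s12, s13}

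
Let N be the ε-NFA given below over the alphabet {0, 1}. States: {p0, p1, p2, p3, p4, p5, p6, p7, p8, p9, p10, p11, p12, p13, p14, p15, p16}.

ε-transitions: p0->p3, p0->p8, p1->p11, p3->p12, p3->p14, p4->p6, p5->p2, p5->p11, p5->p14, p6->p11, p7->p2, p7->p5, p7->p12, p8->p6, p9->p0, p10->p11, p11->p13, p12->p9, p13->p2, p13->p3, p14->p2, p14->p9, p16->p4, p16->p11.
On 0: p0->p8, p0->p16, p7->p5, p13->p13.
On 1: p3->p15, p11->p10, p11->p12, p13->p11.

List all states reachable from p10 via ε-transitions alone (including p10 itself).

Start with {p10}.
From p10 via ε: add p11.
From p11 via ε: add p13.
From p13 via ε: add p2, p3.
From p3 via ε: add p12, p14.
From p12 via ε: add p9.
From p9 via ε: add p0.
From p0 via ε: add p8.
From p8 via ε: add p6.
No new states can be added; the closed set is {p0, p2, p3, p6, p8, p9, p10, p11, p12, p13, p14}.

{p0, p2, p3, p6, p8, p9, p10, p11, p12, p13, p14}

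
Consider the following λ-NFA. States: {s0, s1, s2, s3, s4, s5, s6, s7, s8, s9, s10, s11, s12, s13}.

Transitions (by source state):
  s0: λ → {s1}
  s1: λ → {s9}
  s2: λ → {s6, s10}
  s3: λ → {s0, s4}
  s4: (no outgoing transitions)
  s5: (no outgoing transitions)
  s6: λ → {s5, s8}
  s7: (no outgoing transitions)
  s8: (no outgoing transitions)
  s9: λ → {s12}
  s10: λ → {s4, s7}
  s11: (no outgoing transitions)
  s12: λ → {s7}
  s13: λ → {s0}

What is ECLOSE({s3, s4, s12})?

Start with {s3, s4, s12}.
From s3 via λ: add s0.
From s12 via λ: add s7.
From s0 via λ: add s1.
From s1 via λ: add s9.
No new states can be added; the closed set is {s0, s1, s3, s4, s7, s9, s12}.

{s0, s1, s3, s4, s7, s9, s12}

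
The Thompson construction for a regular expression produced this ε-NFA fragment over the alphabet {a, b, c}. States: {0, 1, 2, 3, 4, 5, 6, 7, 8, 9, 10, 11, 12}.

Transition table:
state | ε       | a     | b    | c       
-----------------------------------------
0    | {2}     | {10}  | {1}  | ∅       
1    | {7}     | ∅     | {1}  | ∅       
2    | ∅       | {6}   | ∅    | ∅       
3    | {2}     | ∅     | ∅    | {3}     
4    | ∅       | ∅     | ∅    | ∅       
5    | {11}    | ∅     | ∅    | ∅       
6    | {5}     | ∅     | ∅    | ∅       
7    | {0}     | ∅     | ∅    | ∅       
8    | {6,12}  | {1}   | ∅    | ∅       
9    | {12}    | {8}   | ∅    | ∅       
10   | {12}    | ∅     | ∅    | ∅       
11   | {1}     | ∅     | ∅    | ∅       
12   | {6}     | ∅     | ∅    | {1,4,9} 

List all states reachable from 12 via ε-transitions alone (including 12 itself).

Start with {12}.
From 12 via ε: add 6.
From 6 via ε: add 5.
From 5 via ε: add 11.
From 11 via ε: add 1.
From 1 via ε: add 7.
From 7 via ε: add 0.
From 0 via ε: add 2.
No new states can be added; the closed set is {0, 1, 2, 5, 6, 7, 11, 12}.

{0, 1, 2, 5, 6, 7, 11, 12}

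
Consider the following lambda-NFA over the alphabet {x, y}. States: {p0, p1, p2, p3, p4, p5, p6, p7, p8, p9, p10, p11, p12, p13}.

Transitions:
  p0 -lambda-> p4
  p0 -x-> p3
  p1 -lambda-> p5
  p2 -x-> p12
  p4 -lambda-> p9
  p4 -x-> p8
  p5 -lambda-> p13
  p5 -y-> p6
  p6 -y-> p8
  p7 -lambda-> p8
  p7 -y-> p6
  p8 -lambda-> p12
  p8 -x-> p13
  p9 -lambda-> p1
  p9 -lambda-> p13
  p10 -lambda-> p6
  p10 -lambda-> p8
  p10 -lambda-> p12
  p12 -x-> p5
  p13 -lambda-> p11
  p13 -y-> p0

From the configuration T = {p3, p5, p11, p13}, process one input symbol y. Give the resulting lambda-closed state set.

{p0, p1, p4, p5, p6, p9, p11, p13}

p5 on y → {p6}.
p13 on y → {p0}.
No y-transition from p3, p11.
Union after reading y: {p0, p6}.
Now take the lambda-closure:
From p0 via lambda: add p4.
From p4 via lambda: add p9.
From p9 via lambda: add p1, p13.
From p1 via lambda: add p5.
From p13 via lambda: add p11.
No new states can be added; the closed set is {p0, p1, p4, p5, p6, p9, p11, p13}.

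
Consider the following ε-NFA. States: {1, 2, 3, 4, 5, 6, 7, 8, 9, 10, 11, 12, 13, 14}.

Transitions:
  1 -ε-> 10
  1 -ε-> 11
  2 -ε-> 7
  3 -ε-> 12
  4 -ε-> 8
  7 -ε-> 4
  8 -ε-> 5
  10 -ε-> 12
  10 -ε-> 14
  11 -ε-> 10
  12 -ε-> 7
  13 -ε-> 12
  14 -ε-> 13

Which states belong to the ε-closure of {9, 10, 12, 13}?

Start with {9, 10, 12, 13}.
From 10 via ε: add 14.
From 12 via ε: add 7.
From 7 via ε: add 4.
From 4 via ε: add 8.
From 8 via ε: add 5.
No new states can be added; the closed set is {4, 5, 7, 8, 9, 10, 12, 13, 14}.

{4, 5, 7, 8, 9, 10, 12, 13, 14}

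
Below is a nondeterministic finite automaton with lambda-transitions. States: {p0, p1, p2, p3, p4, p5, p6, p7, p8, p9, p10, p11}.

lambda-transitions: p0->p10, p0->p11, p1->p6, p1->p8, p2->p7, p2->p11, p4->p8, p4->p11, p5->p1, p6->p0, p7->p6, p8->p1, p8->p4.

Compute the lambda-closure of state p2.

{p0, p2, p6, p7, p10, p11}

Start with {p2}.
From p2 via lambda: add p7, p11.
From p7 via lambda: add p6.
From p6 via lambda: add p0.
From p0 via lambda: add p10.
No new states can be added; the closed set is {p0, p2, p6, p7, p10, p11}.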